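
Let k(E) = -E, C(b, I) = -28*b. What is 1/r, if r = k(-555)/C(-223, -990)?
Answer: 6244/555 ≈ 11.250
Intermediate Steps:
r = 555/6244 (r = (-1*(-555))/((-28*(-223))) = 555/6244 ≈ 0.088885)
1/r = 1/(555/6244) = 6244/555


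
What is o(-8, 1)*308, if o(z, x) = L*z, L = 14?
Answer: -34496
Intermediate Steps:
o(z, x) = 14*z
o(-8, 1)*308 = (14*(-8))*308 = -112*308 = -34496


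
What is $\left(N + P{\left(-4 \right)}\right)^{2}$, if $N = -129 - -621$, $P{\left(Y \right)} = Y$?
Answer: $238144$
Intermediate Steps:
$N = 492$ ($N = -129 + 621 = 492$)
$\left(N + P{\left(-4 \right)}\right)^{2} = \left(492 - 4\right)^{2} = 488^{2} = 238144$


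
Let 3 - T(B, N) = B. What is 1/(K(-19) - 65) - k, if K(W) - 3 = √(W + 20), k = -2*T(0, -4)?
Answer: 365/61 ≈ 5.9836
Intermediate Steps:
T(B, N) = 3 - B
k = -6 (k = -2*(3 - 1*0) = -2*(3 + 0) = -2*3 = -6)
K(W) = 3 + √(20 + W) (K(W) = 3 + √(W + 20) = 3 + √(20 + W))
1/(K(-19) - 65) - k = 1/((3 + √(20 - 19)) - 65) - 1*(-6) = 1/((3 + √1) - 65) + 6 = 1/((3 + 1) - 65) + 6 = 1/(4 - 65) + 6 = 1/(-61) + 6 = -1/61 + 6 = 365/61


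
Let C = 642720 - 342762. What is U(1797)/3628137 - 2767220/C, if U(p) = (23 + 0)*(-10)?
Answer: -557773458860/60460484347 ≈ -9.2254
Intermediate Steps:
C = 299958
U(p) = -230 (U(p) = 23*(-10) = -230)
U(1797)/3628137 - 2767220/C = -230/3628137 - 2767220/299958 = -230*1/3628137 - 2767220*1/299958 = -230/3628137 - 1383610/149979 = -557773458860/60460484347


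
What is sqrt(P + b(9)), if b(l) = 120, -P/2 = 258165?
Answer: I*sqrt(516210) ≈ 718.48*I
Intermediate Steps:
P = -516330 (P = -2*258165 = -516330)
sqrt(P + b(9)) = sqrt(-516330 + 120) = sqrt(-516210) = I*sqrt(516210)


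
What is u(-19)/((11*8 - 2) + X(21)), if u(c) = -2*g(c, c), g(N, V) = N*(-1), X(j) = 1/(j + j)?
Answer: -1596/3613 ≈ -0.44174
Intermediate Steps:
X(j) = 1/(2*j)
g(N, V) = -N
u(c) = 2*c (u(c) = -(-2)*c = 2*c)
u(-19)/((11*8 - 2) + X(21)) = (2*(-19))/((11*8 - 2) + (½)/21) = -38/((88 - 2) + (½)*(1/21)) = -38/(86 + 1/42) = -38/3613/42 = -38*42/3613 = -1596/3613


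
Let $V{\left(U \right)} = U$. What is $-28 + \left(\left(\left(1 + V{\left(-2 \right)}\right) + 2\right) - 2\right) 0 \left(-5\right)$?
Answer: $-28$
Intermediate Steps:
$-28 + \left(\left(\left(1 + V{\left(-2 \right)}\right) + 2\right) - 2\right) 0 \left(-5\right) = -28 + \left(\left(\left(1 - 2\right) + 2\right) - 2\right) 0 \left(-5\right) = -28 + \left(\left(-1 + 2\right) - 2\right) 0 \left(-5\right) = -28 + \left(1 - 2\right) 0 \left(-5\right) = -28 + \left(-1\right) 0 \left(-5\right) = -28 + 0 \left(-5\right) = -28 + 0 = -28$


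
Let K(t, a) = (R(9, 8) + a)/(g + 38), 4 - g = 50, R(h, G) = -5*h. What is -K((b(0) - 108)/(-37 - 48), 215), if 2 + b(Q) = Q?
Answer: 85/4 ≈ 21.250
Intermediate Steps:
b(Q) = -2 + Q
g = -46 (g = 4 - 1*50 = 4 - 50 = -46)
K(t, a) = 45/8 - a/8 (K(t, a) = (-5*9 + a)/(-46 + 38) = (-45 + a)/(-8) = (-45 + a)*(-⅛) = 45/8 - a/8)
-K((b(0) - 108)/(-37 - 48), 215) = -(45/8 - ⅛*215) = -(45/8 - 215/8) = -1*(-85/4) = 85/4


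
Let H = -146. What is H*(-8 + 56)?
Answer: -7008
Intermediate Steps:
H*(-8 + 56) = -146*(-8 + 56) = -146*48 = -7008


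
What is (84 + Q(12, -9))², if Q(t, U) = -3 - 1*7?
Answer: 5476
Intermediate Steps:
Q(t, U) = -10 (Q(t, U) = -3 - 7 = -10)
(84 + Q(12, -9))² = (84 - 10)² = 74² = 5476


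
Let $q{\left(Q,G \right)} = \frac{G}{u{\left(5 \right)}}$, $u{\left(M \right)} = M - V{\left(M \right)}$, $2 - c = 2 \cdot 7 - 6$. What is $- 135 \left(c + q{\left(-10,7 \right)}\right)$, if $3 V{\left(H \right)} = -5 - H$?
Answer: $\frac{3483}{5} \approx 696.6$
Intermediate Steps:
$c = -6$ ($c = 2 - \left(2 \cdot 7 - 6\right) = 2 - \left(14 - 6\right) = 2 - 8 = -6$)
$V{\left(H \right)} = - \frac{5}{3} - \frac{H}{3}$ ($V{\left(H \right)} = \frac{-5 - H}{3} = - \frac{5}{3} - \frac{H}{3}$)
$u{\left(M \right)} = \frac{5}{3} + \frac{4 M}{3}$ ($u{\left(M \right)} = M - \left(- \frac{5}{3} - \frac{M}{3}\right) = M + \left(\frac{5}{3} + \frac{M}{3}\right) = \frac{5}{3} + \frac{4 M}{3}$)
$q{\left(Q,G \right)} = \frac{3 G}{25}$ ($q{\left(Q,G \right)} = \frac{G}{\frac{5}{3} + \frac{4}{3} \cdot 5} = \frac{G}{\frac{5}{3} + \frac{20}{3}} = \frac{G}{\frac{25}{3}} = G \frac{3}{25} = \frac{3 G}{25}$)
$- 135 \left(c + q{\left(-10,7 \right)}\right) = - 135 \left(-6 + \frac{3}{25} \cdot 7\right) = - 135 \left(-6 + \frac{21}{25}\right) = \left(-135\right) \left(- \frac{129}{25}\right) = \frac{3483}{5}$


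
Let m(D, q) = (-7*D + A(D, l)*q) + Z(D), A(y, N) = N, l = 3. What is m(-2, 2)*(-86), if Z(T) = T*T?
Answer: -2064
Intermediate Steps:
Z(T) = T**2
m(D, q) = D**2 - 7*D + 3*q (m(D, q) = (-7*D + 3*q) + D**2 = D**2 - 7*D + 3*q)
m(-2, 2)*(-86) = ((-2)**2 - 7*(-2) + 3*2)*(-86) = (4 + 14 + 6)*(-86) = 24*(-86) = -2064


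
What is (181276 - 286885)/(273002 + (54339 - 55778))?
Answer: -35203/90521 ≈ -0.38889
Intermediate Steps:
(181276 - 286885)/(273002 + (54339 - 55778)) = -105609/(273002 - 1439) = -105609/271563 = -105609*1/271563 = -35203/90521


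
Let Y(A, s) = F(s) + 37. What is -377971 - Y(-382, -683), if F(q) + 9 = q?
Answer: -377316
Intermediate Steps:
F(q) = -9 + q
Y(A, s) = 28 + s (Y(A, s) = (-9 + s) + 37 = 28 + s)
-377971 - Y(-382, -683) = -377971 - (28 - 683) = -377971 - 1*(-655) = -377971 + 655 = -377316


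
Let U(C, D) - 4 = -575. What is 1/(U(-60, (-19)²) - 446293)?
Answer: -1/446864 ≈ -2.2378e-6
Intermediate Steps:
U(C, D) = -571 (U(C, D) = 4 - 575 = -571)
1/(U(-60, (-19)²) - 446293) = 1/(-571 - 446293) = 1/(-446864) = -1/446864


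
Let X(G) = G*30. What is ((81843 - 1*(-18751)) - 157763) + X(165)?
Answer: -52219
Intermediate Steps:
X(G) = 30*G
((81843 - 1*(-18751)) - 157763) + X(165) = ((81843 - 1*(-18751)) - 157763) + 30*165 = ((81843 + 18751) - 157763) + 4950 = (100594 - 157763) + 4950 = -57169 + 4950 = -52219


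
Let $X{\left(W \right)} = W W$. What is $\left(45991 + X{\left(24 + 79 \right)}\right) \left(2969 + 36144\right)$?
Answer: $2213795800$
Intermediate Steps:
$X{\left(W \right)} = W^{2}$
$\left(45991 + X{\left(24 + 79 \right)}\right) \left(2969 + 36144\right) = \left(45991 + \left(24 + 79\right)^{2}\right) \left(2969 + 36144\right) = \left(45991 + 103^{2}\right) 39113 = \left(45991 + 10609\right) 39113 = 56600 \cdot 39113 = 2213795800$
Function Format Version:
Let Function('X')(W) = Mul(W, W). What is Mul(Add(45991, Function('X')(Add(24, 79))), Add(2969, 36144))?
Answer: 2213795800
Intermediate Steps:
Function('X')(W) = Pow(W, 2)
Mul(Add(45991, Function('X')(Add(24, 79))), Add(2969, 36144)) = Mul(Add(45991, Pow(Add(24, 79), 2)), Add(2969, 36144)) = Mul(Add(45991, Pow(103, 2)), 39113) = Mul(Add(45991, 10609), 39113) = Mul(56600, 39113) = 2213795800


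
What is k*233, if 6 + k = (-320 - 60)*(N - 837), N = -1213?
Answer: 181505602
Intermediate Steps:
k = 778994 (k = -6 + (-320 - 60)*(-1213 - 837) = -6 - 380*(-2050) = -6 + 779000 = 778994)
k*233 = 778994*233 = 181505602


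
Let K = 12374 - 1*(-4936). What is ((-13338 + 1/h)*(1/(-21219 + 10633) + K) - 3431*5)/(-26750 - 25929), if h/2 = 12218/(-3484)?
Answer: 14932299887055337/3406744292446 ≈ 4383.2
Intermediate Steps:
h = -6109/871 (h = 2*(12218/(-3484)) = 2*(12218*(-1/3484)) = 2*(-6109/1742) = -6109/871 ≈ -7.0138)
K = 17310 (K = 12374 + 4936 = 17310)
((-13338 + 1/h)*(1/(-21219 + 10633) + K) - 3431*5)/(-26750 - 25929) = ((-13338 + 1/(-6109/871))*(1/(-21219 + 10633) + 17310) - 3431*5)/(-26750 - 25929) = ((-13338 - 871/6109)*(1/(-10586) + 17310) - 17155)/(-52679) = (-81482713*(-1/10586 + 17310)/6109 - 17155)*(-1/52679) = (-81482713/6109*183243659/10586 - 17155)*(-1/52679) = (-14931190475366867/64669874 - 17155)*(-1/52679) = -14932299887055337/64669874*(-1/52679) = 14932299887055337/3406744292446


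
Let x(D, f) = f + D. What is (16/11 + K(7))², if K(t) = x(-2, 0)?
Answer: 36/121 ≈ 0.29752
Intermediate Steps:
x(D, f) = D + f
K(t) = -2 (K(t) = -2 + 0 = -2)
(16/11 + K(7))² = (16/11 - 2)² = (-6/11)² = 36/121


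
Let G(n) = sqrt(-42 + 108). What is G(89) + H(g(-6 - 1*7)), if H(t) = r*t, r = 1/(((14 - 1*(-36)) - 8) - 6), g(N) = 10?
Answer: 5/18 + sqrt(66) ≈ 8.4018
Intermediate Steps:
G(n) = sqrt(66)
r = 1/36 (r = 1/(((14 + 36) - 8) - 6) = 1/((50 - 8) - 6) = 1/(42 - 6) = 1/36 ≈ 0.027778)
H(t) = t/36
G(89) + H(g(-6 - 1*7)) = sqrt(66) + (1/36)*10 = sqrt(66) + 5/18 = 5/18 + sqrt(66)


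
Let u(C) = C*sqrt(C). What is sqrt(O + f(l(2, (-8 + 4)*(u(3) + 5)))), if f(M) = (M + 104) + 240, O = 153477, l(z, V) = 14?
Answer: sqrt(153835) ≈ 392.22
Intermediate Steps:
u(C) = C**(3/2)
f(M) = 344 + M (f(M) = (104 + M) + 240 = 344 + M)
sqrt(O + f(l(2, (-8 + 4)*(u(3) + 5)))) = sqrt(153477 + (344 + 14)) = sqrt(153477 + 358) = sqrt(153835)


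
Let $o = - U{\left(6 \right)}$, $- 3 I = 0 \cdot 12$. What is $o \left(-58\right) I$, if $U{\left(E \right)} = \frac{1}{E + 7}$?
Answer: $0$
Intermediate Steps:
$U{\left(E \right)} = \frac{1}{7 + E}$
$I = 0$ ($I = - \frac{0 \cdot 12}{3} = \left(- \frac{1}{3}\right) 0 = 0$)
$o = - \frac{1}{13}$ ($o = - \frac{1}{7 + 6} = - \frac{1}{13} \approx -0.076923$)
$o \left(-58\right) I = \left(- \frac{1}{13}\right) \left(-58\right) 0 = \frac{58}{13} \cdot 0 = 0$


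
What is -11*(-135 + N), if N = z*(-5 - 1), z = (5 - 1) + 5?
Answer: 2079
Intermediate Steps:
z = 9 (z = 4 + 5 = 9)
N = -54 (N = 9*(-5 - 1) = 9*(-6) = -54)
-11*(-135 + N) = -11*(-135 - 54) = -11*(-189) = 2079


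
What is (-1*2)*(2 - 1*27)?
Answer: 50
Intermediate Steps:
(-1*2)*(2 - 1*27) = -2*(2 - 27) = -2*(-25) = 50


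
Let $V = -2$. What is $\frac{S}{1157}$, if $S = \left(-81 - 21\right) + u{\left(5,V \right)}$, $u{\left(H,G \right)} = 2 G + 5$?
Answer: $- \frac{101}{1157} \approx -0.087295$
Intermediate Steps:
$u{\left(H,G \right)} = 5 + 2 G$
$S = -101$ ($S = \left(-81 - 21\right) + \left(5 + 2 \left(-2\right)\right) = -102 + \left(5 - 4\right) = -102 + 1 = -101$)
$\frac{S}{1157} = - \frac{101}{1157}$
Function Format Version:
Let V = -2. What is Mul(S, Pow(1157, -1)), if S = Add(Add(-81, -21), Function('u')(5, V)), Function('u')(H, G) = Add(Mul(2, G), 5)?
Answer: Rational(-101, 1157) ≈ -0.087295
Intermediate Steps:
Function('u')(H, G) = Add(5, Mul(2, G))
S = -101 (S = Add(Add(-81, -21), Add(5, Mul(2, -2))) = Add(-102, Add(5, -4)) = Add(-102, 1) = -101)
Mul(S, Pow(1157, -1)) = Mul(-101, Pow(1157, -1)) = Mul(-101, Rational(1, 1157)) = Rational(-101, 1157)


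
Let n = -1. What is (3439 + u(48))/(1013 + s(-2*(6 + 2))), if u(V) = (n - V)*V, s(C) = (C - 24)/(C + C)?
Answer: 4348/4057 ≈ 1.0717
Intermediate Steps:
s(C) = (-24 + C)/(2*C) (s(C) = (-24 + C)/((2*C)) = (-24 + C)*(1/(2*C)) = (-24 + C)/(2*C))
u(V) = V*(-1 - V) (u(V) = (-1 - V)*V = V*(-1 - V))
(3439 + u(48))/(1013 + s(-2*(6 + 2))) = (3439 - 1*48*(1 + 48))/(1013 + (-24 - 2*(6 + 2))/(2*((-2*(6 + 2))))) = (3439 - 1*48*49)/(1013 + (-24 - 2*8)/(2*((-2*8)))) = (3439 - 2352)/(1013 + (1/2)*(-24 - 16)/(-16)) = 1087/(1013 + (1/2)*(-1/16)*(-40)) = 1087/(1013 + 5/4) = 1087/(4057/4) = 1087*(4/4057) = 4348/4057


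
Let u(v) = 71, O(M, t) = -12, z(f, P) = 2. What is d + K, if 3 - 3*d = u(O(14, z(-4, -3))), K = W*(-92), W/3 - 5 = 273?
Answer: -230252/3 ≈ -76751.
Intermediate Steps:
W = 834 (W = 15 + 3*273 = 15 + 819 = 834)
K = -76728 (K = 834*(-92) = -76728)
d = -68/3 (d = 1 - 1/3*71 = 1 - 71/3 = -68/3 ≈ -22.667)
d + K = -68/3 - 76728 = -230252/3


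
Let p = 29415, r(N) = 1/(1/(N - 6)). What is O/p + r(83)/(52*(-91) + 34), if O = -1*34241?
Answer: -54376391/46063890 ≈ -1.1805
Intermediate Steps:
r(N) = -6 + N (r(N) = 1/(1/(-6 + N)) = -6 + N)
O = -34241
O/p + r(83)/(52*(-91) + 34) = -34241/29415 + (-6 + 83)/(52*(-91) + 34) = -34241*1/29415 + 77/(-4732 + 34) = -34241/29415 + 77/(-4698) = -34241/29415 + 77*(-1/4698) = -34241/29415 - 77/4698 = -54376391/46063890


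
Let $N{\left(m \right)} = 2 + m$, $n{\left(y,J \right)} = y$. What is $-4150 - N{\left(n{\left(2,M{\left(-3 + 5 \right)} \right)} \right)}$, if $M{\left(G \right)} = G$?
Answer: $-4154$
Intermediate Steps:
$-4150 - N{\left(n{\left(2,M{\left(-3 + 5 \right)} \right)} \right)} = -4150 - \left(2 + 2\right) = -4150 - 4 = -4154$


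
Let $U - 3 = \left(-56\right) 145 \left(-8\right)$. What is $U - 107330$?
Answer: $-42367$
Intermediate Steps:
$U = 64963$ ($U = 3 + \left(-56\right) 145 \left(-8\right) = 3 - -64960 = 3 + 64960 = 64963$)
$U - 107330 = 64963 - 107330 = -42367$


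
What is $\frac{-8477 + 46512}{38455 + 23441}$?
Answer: $\frac{38035}{61896} \approx 0.6145$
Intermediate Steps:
$\frac{-8477 + 46512}{38455 + 23441} = \frac{38035}{61896}$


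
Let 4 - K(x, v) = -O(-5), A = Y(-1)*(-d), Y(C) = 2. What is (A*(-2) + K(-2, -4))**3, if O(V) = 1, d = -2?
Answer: -27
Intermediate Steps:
A = 4 (A = 2*(-1*(-2)) = 2*2 = 4)
K(x, v) = 5 (K(x, v) = 4 - (-1) = 4 - 1*(-1) = 4 + 1 = 5)
(A*(-2) + K(-2, -4))**3 = (4*(-2) + 5)**3 = (-8 + 5)**3 = (-3)**3 = -27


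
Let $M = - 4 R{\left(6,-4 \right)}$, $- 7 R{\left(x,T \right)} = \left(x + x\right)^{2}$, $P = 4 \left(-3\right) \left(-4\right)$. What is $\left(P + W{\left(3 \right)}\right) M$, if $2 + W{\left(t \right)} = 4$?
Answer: $\frac{28800}{7} \approx 4114.3$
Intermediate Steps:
$P = 48$ ($P = \left(-12\right) \left(-4\right) = 48$)
$W{\left(t \right)} = 2$ ($W{\left(t \right)} = -2 + 4 = 2$)
$R{\left(x,T \right)} = - \frac{4 x^{2}}{7}$ ($R{\left(x,T \right)} = - \frac{\left(x + x\right)^{2}}{7} = - \frac{\left(2 x\right)^{2}}{7} = - \frac{4 x^{2}}{7}$)
$M = \frac{576}{7}$ ($M = - 4 \left(- \frac{4 \cdot 6^{2}}{7}\right) = - 4 \left(\left(- \frac{4}{7}\right) 36\right) = \left(-4\right) \left(- \frac{144}{7}\right) = \frac{576}{7} \approx 82.286$)
$\left(P + W{\left(3 \right)}\right) M = \left(48 + 2\right) \frac{576}{7} = 50 \cdot \frac{576}{7} = \frac{28800}{7}$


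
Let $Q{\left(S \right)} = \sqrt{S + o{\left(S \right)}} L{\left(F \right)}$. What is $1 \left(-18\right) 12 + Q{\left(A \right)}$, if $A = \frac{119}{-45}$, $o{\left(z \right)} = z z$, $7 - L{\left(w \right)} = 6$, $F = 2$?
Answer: $-216 + \frac{\sqrt{8806}}{45} \approx -213.91$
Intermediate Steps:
$L{\left(w \right)} = 1$ ($L{\left(w \right)} = 7 - 6 = 1$)
$o{\left(z \right)} = z^{2}$
$A = - \frac{119}{45}$ ($A = 119 \left(- \frac{1}{45}\right) = - \frac{119}{45} \approx -2.6444$)
$Q{\left(S \right)} = \sqrt{S + S^{2}}$ ($Q{\left(S \right)} = \sqrt{S + S^{2}} \cdot 1 = \sqrt{S + S^{2}}$)
$1 \left(-18\right) 12 + Q{\left(A \right)} = 1 \left(-18\right) 12 + \sqrt{- \frac{119 \left(1 - \frac{119}{45}\right)}{45}} = \left(-18\right) 12 + \sqrt{\left(- \frac{119}{45}\right) \left(- \frac{74}{45}\right)} = -216 + \sqrt{\frac{8806}{2025}} = -216 + \frac{\sqrt{8806}}{45}$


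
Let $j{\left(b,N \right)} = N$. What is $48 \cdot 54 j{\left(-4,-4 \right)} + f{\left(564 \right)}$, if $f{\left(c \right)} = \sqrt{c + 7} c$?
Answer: $-10368 + 564 \sqrt{571} \approx 3109.1$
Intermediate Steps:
$f{\left(c \right)} = c \sqrt{7 + c}$ ($f{\left(c \right)} = \sqrt{7 + c} c = c \sqrt{7 + c}$)
$48 \cdot 54 j{\left(-4,-4 \right)} + f{\left(564 \right)} = 48 \cdot 54 \left(-4\right) + 564 \sqrt{7 + 564} = 2592 \left(-4\right) + 564 \sqrt{571} = -10368 + 564 \sqrt{571}$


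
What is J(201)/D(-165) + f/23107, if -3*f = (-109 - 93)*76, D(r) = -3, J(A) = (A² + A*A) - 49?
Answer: -1865944219/69321 ≈ -26917.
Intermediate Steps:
J(A) = -49 + 2*A² (J(A) = (A² + A²) - 49 = 2*A² - 49 = -49 + 2*A²)
f = 15352/3 (f = -(-109 - 93)*76/3 = -(-202)*76/3 = -⅓*(-15352) = 15352/3 ≈ 5117.3)
J(201)/D(-165) + f/23107 = (-49 + 2*201²)/(-3) + (15352/3)/23107 = (-49 + 2*40401)*(-⅓) + (15352/3)*(1/23107) = (-49 + 80802)*(-⅓) + 15352/69321 = 80753*(-⅓) + 15352/69321 = -80753/3 + 15352/69321 = -1865944219/69321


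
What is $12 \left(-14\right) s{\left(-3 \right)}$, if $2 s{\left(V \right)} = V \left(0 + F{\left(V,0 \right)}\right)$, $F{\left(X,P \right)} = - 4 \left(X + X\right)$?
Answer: $6048$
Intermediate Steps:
$F{\left(X,P \right)} = - 8 X$ ($F{\left(X,P \right)} = - 4 \cdot 2 X = - 8 X$)
$s{\left(V \right)} = - 4 V^{2}$ ($s{\left(V \right)} = \frac{V \left(0 - 8 V\right)}{2} = \frac{V \left(- 8 V\right)}{2} = \frac{\left(-8\right) V^{2}}{2} = - 4 V^{2}$)
$12 \left(-14\right) s{\left(-3 \right)} = 12 \left(-14\right) \left(- 4 \left(-3\right)^{2}\right) = - 168 \left(\left(-4\right) 9\right) = \left(-168\right) \left(-36\right) = 6048$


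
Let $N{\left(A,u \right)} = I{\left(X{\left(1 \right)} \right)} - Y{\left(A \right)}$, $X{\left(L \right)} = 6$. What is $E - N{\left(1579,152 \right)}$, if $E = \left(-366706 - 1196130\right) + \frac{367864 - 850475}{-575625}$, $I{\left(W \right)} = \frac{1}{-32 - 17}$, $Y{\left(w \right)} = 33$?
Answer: $- \frac{44079811143311}{28205625} \approx -1.5628 \cdot 10^{6}$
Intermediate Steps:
$I{\left(W \right)} = - \frac{1}{49}$ ($I{\left(W \right)} = \frac{1}{-49} = - \frac{1}{49}$)
$N{\left(A,u \right)} = - \frac{1618}{49}$ ($N{\left(A,u \right)} = - \frac{1}{49} - 33 = - \frac{1618}{49}$)
$E = - \frac{899606989889}{575625}$ ($E = -1562836 - - \frac{482611}{575625} = -1562836 + \frac{482611}{575625} = - \frac{899606989889}{575625} \approx -1.5628 \cdot 10^{6}$)
$E - N{\left(1579,152 \right)} = - \frac{899606989889}{575625} - - \frac{1618}{49} = - \frac{899606989889}{575625} + \frac{1618}{49} = - \frac{44079811143311}{28205625}$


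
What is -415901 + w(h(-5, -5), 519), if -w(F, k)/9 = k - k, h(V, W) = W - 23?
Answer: -415901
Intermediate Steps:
h(V, W) = -23 + W
w(F, k) = 0 (w(F, k) = -9*(k - k) = -9*0 = 0)
-415901 + w(h(-5, -5), 519) = -415901 + 0 = -415901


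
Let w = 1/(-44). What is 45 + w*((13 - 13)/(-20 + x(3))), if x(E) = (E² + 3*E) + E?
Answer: 45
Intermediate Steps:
x(E) = E² + 4*E
w = -1/44 ≈ -0.022727
45 + w*((13 - 13)/(-20 + x(3))) = 45 - (13 - 13)/(44*(-20 + 3*(4 + 3))) = 45 - 0/(-20 + 3*7) = 45 - 0/(-20 + 21) = 45 - 0/1 = 45 - 0 = 45 - 1/44*0 = 45 + 0 = 45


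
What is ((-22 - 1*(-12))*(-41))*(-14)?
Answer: -5740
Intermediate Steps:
((-22 - 1*(-12))*(-41))*(-14) = ((-22 + 12)*(-41))*(-14) = -10*(-41)*(-14) = 410*(-14) = -5740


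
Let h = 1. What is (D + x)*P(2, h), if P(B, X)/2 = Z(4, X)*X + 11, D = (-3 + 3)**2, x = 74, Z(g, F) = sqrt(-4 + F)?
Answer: 1628 + 148*I*sqrt(3) ≈ 1628.0 + 256.34*I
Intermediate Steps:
D = 0 (D = 0**2 = 0)
P(B, X) = 22 + 2*X*sqrt(-4 + X) (P(B, X) = 2*(sqrt(-4 + X)*X + 11) = 2*(X*sqrt(-4 + X) + 11) = 2*(11 + X*sqrt(-4 + X)) = 22 + 2*X*sqrt(-4 + X))
(D + x)*P(2, h) = (0 + 74)*(22 + 2*1*sqrt(-4 + 1)) = 74*(22 + 2*1*sqrt(-3)) = 74*(22 + 2*1*(I*sqrt(3))) = 74*(22 + 2*I*sqrt(3)) = 1628 + 148*I*sqrt(3)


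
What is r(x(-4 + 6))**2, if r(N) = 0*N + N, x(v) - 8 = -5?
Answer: 9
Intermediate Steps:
x(v) = 3 (x(v) = 8 - 5 = 3)
r(N) = N (r(N) = 0 + N = N)
r(x(-4 + 6))**2 = 3**2 = 9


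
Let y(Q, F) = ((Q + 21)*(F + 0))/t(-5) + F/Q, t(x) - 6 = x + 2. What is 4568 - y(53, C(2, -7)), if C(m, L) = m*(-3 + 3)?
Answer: 4568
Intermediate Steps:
t(x) = 8 + x (t(x) = 6 + (x + 2) = 6 + (2 + x) = 8 + x)
C(m, L) = 0 (C(m, L) = m*0 = 0)
y(Q, F) = F/Q + F*(21 + Q)/3 (y(Q, F) = ((Q + 21)*(F + 0))/(8 - 5) + F/Q = ((21 + Q)*F)/3 + F/Q = (F*(21 + Q))*(⅓) + F/Q = F*(21 + Q)/3 + F/Q = F/Q + F*(21 + Q)/3)
4568 - y(53, C(2, -7)) = 4568 - 0*(3 + 53*(21 + 53))/(3*53) = 4568 - 0*(3 + 53*74)/(3*53) = 4568 - 0*(3 + 3922)/(3*53) = 4568 - 0*3925/(3*53) = 4568 - 1*0 = 4568 + 0 = 4568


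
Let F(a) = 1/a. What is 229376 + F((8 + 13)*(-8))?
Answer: 38535167/168 ≈ 2.2938e+5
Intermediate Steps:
229376 + F((8 + 13)*(-8)) = 229376 + 1/((8 + 13)*(-8)) = 229376 + 1/(21*(-8)) = 229376 + 1/(-168) = 229376 - 1/168 = 38535167/168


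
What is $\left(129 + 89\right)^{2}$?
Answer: $47524$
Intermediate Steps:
$\left(129 + 89\right)^{2} = 218^{2} = 47524$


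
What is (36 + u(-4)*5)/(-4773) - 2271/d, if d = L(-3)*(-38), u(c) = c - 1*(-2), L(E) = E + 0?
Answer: -3614149/181374 ≈ -19.927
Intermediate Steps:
L(E) = E
u(c) = 2 + c (u(c) = c + 2 = 2 + c)
d = 114 (d = -3*(-38) = 114)
(36 + u(-4)*5)/(-4773) - 2271/d = (36 + (2 - 4)*5)/(-4773) - 2271/114 = (36 - 2*5)*(-1/4773) - 2271*1/114 = (36 - 10)*(-1/4773) - 757/38 = 26*(-1/4773) - 757/38 = -26/4773 - 757/38 = -3614149/181374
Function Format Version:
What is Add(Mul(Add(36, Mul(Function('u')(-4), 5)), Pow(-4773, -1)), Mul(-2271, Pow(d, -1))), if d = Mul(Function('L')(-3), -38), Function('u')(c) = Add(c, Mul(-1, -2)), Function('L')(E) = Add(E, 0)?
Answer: Rational(-3614149, 181374) ≈ -19.927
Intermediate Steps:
Function('L')(E) = E
Function('u')(c) = Add(2, c) (Function('u')(c) = Add(c, 2) = Add(2, c))
d = 114 (d = Mul(-3, -38) = 114)
Add(Mul(Add(36, Mul(Function('u')(-4), 5)), Pow(-4773, -1)), Mul(-2271, Pow(d, -1))) = Add(Mul(Add(36, Mul(Add(2, -4), 5)), Pow(-4773, -1)), Mul(-2271, Pow(114, -1))) = Add(Mul(Add(36, Mul(-2, 5)), Rational(-1, 4773)), Mul(-2271, Rational(1, 114))) = Add(Mul(Add(36, -10), Rational(-1, 4773)), Rational(-757, 38)) = Add(Mul(26, Rational(-1, 4773)), Rational(-757, 38)) = Add(Rational(-26, 4773), Rational(-757, 38)) = Rational(-3614149, 181374)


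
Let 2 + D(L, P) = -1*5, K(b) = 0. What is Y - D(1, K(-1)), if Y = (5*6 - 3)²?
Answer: 736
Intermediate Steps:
D(L, P) = -7 (D(L, P) = -2 - 1*5 = -2 - 5 = -7)
Y = 729 (Y = (30 - 3)² = 27² = 729)
Y - D(1, K(-1)) = 729 - 1*(-7) = 729 + 7 = 736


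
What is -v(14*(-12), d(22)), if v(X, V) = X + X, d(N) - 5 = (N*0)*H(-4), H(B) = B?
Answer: 336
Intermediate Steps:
d(N) = 5 (d(N) = 5 + (N*0)*(-4) = 5 + 0*(-4) = 5 + 0 = 5)
v(X, V) = 2*X
-v(14*(-12), d(22)) = -2*14*(-12) = -2*(-168) = -1*(-336) = 336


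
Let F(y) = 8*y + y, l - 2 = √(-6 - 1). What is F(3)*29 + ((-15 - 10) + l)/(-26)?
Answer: 20381/26 - I*√7/26 ≈ 783.88 - 0.10176*I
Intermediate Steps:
l = 2 + I*√7 (l = 2 + √(-6 - 1) = 2 + √(-7) = 2 + I*√7 ≈ 2.0 + 2.6458*I)
F(y) = 9*y
F(3)*29 + ((-15 - 10) + l)/(-26) = (9*3)*29 + ((-15 - 10) + (2 + I*√7))/(-26) = 27*29 + (-25 + (2 + I*√7))*(-1/26) = 783 + (-23 + I*√7)*(-1/26) = 783 + (23/26 - I*√7/26) = 20381/26 - I*√7/26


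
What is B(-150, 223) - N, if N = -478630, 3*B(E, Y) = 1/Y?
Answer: 320203471/669 ≈ 4.7863e+5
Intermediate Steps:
B(E, Y) = 1/(3*Y)
B(-150, 223) - N = (1/3)/223 - 1*(-478630) = (1/3)*(1/223) + 478630 = 1/669 + 478630 = 320203471/669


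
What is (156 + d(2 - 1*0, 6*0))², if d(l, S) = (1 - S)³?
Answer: 24649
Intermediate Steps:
(156 + d(2 - 1*0, 6*0))² = (156 - (-1 + 6*0)³)² = (156 - (-1 + 0)³)² = (156 - 1*(-1)³)² = (156 - 1*(-1))² = (156 + 1)² = 157² = 24649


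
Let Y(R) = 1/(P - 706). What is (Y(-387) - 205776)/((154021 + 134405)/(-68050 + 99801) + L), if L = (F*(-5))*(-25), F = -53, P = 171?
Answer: 3495472701911/112383142715 ≈ 31.103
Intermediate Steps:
Y(R) = -1/535 (Y(R) = 1/(171 - 706) = 1/(-535) = -1/535)
L = -6625 (L = -53*(-5)*(-25) = 265*(-25) = -6625)
(Y(-387) - 205776)/((154021 + 134405)/(-68050 + 99801) + L) = (-1/535 - 205776)/((154021 + 134405)/(-68050 + 99801) - 6625) = -110090161/(535*(288426/31751 - 6625)) = -110090161/(535*(-210061949/31751)) = -110090161/535*(-31751/210061949) = 3495472701911/112383142715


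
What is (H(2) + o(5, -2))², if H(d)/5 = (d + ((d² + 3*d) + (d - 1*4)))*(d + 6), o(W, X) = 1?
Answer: 160801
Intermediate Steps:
H(d) = 5*(6 + d)*(-4 + d² + 5*d) (H(d) = 5*((d + ((d² + 3*d) + (d - 1*4)))*(d + 6)) = 5*((d + ((d² + 3*d) + (d - 4)))*(6 + d)) = 5*((d + ((d² + 3*d) + (-4 + d)))*(6 + d)) = 5*((d + (-4 + d² + 4*d))*(6 + d)) = 5*((-4 + d² + 5*d)*(6 + d)) = 5*((6 + d)*(-4 + d² + 5*d)) = 5*(6 + d)*(-4 + d² + 5*d))
(H(2) + o(5, -2))² = ((-120 + 5*2³ + 55*2² + 130*2) + 1)² = ((-120 + 5*8 + 55*4 + 260) + 1)² = ((-120 + 40 + 220 + 260) + 1)² = (400 + 1)² = 401² = 160801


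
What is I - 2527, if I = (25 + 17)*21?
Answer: -1645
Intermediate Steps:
I = 882 (I = 42*21 = 882)
I - 2527 = 882 - 2527 = -1645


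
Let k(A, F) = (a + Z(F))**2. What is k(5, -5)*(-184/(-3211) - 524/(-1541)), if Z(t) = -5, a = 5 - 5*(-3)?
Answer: 442374300/4948151 ≈ 89.402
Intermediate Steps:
a = 20 (a = 5 + 15 = 20)
k(A, F) = 225 (k(A, F) = (20 - 5)**2 = 15**2 = 225)
k(5, -5)*(-184/(-3211) - 524/(-1541)) = 225*(-184/(-3211) - 524/(-1541)) = 225*(-184*(-1/3211) - 524*(-1/1541)) = 225*(184/3211 + 524/1541) = 225*(1966108/4948151) = 442374300/4948151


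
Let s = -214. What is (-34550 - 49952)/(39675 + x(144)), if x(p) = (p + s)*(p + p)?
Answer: -84502/19515 ≈ -4.3301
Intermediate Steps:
x(p) = 2*p*(-214 + p) (x(p) = (p - 214)*(p + p) = (-214 + p)*(2*p) = 2*p*(-214 + p))
(-34550 - 49952)/(39675 + x(144)) = (-34550 - 49952)/(39675 + 2*144*(-214 + 144)) = -84502/(39675 + 2*144*(-70)) = -84502/(39675 - 20160) = -84502/19515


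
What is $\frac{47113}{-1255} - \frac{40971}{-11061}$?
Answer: $- \frac{156566096}{4627185} \approx -33.836$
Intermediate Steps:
$\frac{47113}{-1255} - \frac{40971}{-11061} = 47113 \left(- \frac{1}{1255}\right) - - \frac{13657}{3687} = - \frac{47113}{1255} + \frac{13657}{3687} = - \frac{156566096}{4627185}$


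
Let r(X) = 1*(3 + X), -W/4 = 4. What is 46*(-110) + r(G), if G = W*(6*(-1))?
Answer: -4961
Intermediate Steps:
W = -16 (W = -4*4 = -16)
G = 96 (G = -96*(-1) = -16*(-6) = 96)
r(X) = 3 + X
46*(-110) + r(G) = 46*(-110) + (3 + 96) = -5060 + 99 = -4961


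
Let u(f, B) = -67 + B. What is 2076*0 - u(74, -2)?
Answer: 69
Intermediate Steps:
2076*0 - u(74, -2) = 2076*0 - (-67 - 2) = 0 - 1*(-69) = 0 + 69 = 69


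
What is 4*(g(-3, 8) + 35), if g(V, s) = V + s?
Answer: 160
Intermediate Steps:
4*(g(-3, 8) + 35) = 4*((-3 + 8) + 35) = 4*(5 + 35) = 4*40 = 160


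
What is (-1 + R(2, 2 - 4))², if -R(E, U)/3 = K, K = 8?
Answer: 625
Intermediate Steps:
R(E, U) = -24 (R(E, U) = -3*8 = -24)
(-1 + R(2, 2 - 4))² = (-1 - 24)² = (-25)² = 625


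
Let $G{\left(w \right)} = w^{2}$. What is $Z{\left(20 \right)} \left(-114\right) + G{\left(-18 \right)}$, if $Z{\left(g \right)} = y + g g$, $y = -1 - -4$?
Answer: $-45618$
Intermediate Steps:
$y = 3$ ($y = -1 + 4 = 3$)
$Z{\left(g \right)} = 3 + g^{2}$ ($Z{\left(g \right)} = 3 + g g = 3 + g^{2}$)
$Z{\left(20 \right)} \left(-114\right) + G{\left(-18 \right)} = \left(3 + 20^{2}\right) \left(-114\right) + \left(-18\right)^{2} = \left(3 + 400\right) \left(-114\right) + 324 = 403 \left(-114\right) + 324 = -45942 + 324 = -45618$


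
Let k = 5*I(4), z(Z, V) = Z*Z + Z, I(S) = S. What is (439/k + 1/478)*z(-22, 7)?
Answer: 24239061/2390 ≈ 10142.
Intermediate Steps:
z(Z, V) = Z + Z² (z(Z, V) = Z² + Z = Z + Z²)
k = 20 (k = 5*4 = 20)
(439/k + 1/478)*z(-22, 7) = (439/20 + 1/478)*(-22*(1 - 22)) = (439*(1/20) + 1/478)*(-22*(-21)) = (439/20 + 1/478)*462 = (104931/4780)*462 = 24239061/2390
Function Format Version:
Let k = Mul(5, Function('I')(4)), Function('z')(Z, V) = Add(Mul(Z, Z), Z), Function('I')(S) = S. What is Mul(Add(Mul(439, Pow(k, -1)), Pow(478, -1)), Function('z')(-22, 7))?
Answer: Rational(24239061, 2390) ≈ 10142.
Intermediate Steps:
Function('z')(Z, V) = Add(Z, Pow(Z, 2)) (Function('z')(Z, V) = Add(Pow(Z, 2), Z) = Add(Z, Pow(Z, 2)))
k = 20 (k = Mul(5, 4) = 20)
Mul(Add(Mul(439, Pow(k, -1)), Pow(478, -1)), Function('z')(-22, 7)) = Mul(Add(Mul(439, Pow(20, -1)), Pow(478, -1)), Mul(-22, Add(1, -22))) = Mul(Add(Mul(439, Rational(1, 20)), Rational(1, 478)), Mul(-22, -21)) = Mul(Add(Rational(439, 20), Rational(1, 478)), 462) = Mul(Rational(104931, 4780), 462) = Rational(24239061, 2390)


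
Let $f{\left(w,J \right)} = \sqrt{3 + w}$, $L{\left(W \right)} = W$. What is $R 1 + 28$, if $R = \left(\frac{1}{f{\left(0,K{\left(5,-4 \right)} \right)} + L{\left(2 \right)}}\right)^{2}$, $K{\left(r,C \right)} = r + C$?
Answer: $35 - 4 \sqrt{3} \approx 28.072$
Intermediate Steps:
$K{\left(r,C \right)} = C + r$
$R = \frac{1}{\left(2 + \sqrt{3}\right)^{2}}$ ($R = \left(\frac{1}{\sqrt{3 + 0} + 2}\right)^{2} = \left(\frac{1}{\sqrt{3} + 2}\right)^{2} = \left(\frac{1}{2 + \sqrt{3}}\right)^{2} = \frac{1}{\left(2 + \sqrt{3}\right)^{2}} \approx 0.071797$)
$R 1 + 28 = \frac{1}{\left(2 + \sqrt{3}\right)^{2}} \cdot 1 + 28 = \frac{1}{\left(2 + \sqrt{3}\right)^{2}} + 28 = 28 + \frac{1}{\left(2 + \sqrt{3}\right)^{2}}$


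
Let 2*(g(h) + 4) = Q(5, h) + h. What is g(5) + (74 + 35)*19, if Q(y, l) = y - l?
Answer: 4139/2 ≈ 2069.5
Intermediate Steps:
g(h) = -3/2 (g(h) = -4 + ((5 - h) + h)/2 = -4 + (½)*5 = -4 + 5/2 = -3/2)
g(5) + (74 + 35)*19 = -3/2 + (74 + 35)*19 = -3/2 + 109*19 = -3/2 + 2071 = 4139/2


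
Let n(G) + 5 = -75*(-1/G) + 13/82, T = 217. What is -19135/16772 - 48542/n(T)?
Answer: 14485390687791/1341743228 ≈ 10796.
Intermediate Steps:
n(G) = -397/82 + 75/G (n(G) = -5 + (-75*(-1/G) + 13/82) = -5 + (-(-75)/G + 13*(1/82)) = -5 + (75/G + 13/82) = -5 + (13/82 + 75/G) = -397/82 + 75/G)
-19135/16772 - 48542/n(T) = -19135/16772 - 48542/(-397/82 + 75/217) = -19135/16772 - 48542/(-79999/17794) = -19135/16772 - 48542*(-17794/79999) = -19135/16772 + 863756348/79999 = 14485390687791/1341743228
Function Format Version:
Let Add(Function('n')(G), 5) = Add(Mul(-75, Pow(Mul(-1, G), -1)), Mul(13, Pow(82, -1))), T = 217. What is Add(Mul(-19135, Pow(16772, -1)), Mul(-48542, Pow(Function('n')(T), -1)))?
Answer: Rational(14485390687791, 1341743228) ≈ 10796.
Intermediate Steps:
Function('n')(G) = Add(Rational(-397, 82), Mul(75, Pow(G, -1))) (Function('n')(G) = Add(-5, Add(Mul(-75, Pow(Mul(-1, G), -1)), Mul(13, Pow(82, -1)))) = Add(-5, Add(Mul(-75, Mul(-1, Pow(G, -1))), Mul(13, Rational(1, 82)))) = Add(-5, Add(Mul(75, Pow(G, -1)), Rational(13, 82))) = Add(-5, Add(Rational(13, 82), Mul(75, Pow(G, -1)))) = Add(Rational(-397, 82), Mul(75, Pow(G, -1))))
Add(Mul(-19135, Pow(16772, -1)), Mul(-48542, Pow(Function('n')(T), -1))) = Add(Mul(-19135, Pow(16772, -1)), Mul(-48542, Pow(Add(Rational(-397, 82), Mul(75, Pow(217, -1))), -1))) = Add(Mul(-19135, Rational(1, 16772)), Mul(-48542, Pow(Add(Rational(-397, 82), Mul(75, Rational(1, 217))), -1))) = Add(Rational(-19135, 16772), Mul(-48542, Pow(Add(Rational(-397, 82), Rational(75, 217)), -1))) = Add(Rational(-19135, 16772), Mul(-48542, Pow(Rational(-79999, 17794), -1))) = Add(Rational(-19135, 16772), Mul(-48542, Rational(-17794, 79999))) = Add(Rational(-19135, 16772), Rational(863756348, 79999)) = Rational(14485390687791, 1341743228)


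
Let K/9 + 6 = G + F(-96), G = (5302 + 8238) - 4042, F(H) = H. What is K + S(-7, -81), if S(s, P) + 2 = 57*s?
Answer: 84163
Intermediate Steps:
G = 9498 (G = 13540 - 4042 = 9498)
S(s, P) = -2 + 57*s
K = 84564 (K = -54 + 9*(9498 - 96) = -54 + 9*9402 = -54 + 84618 = 84564)
K + S(-7, -81) = 84564 + (-2 + 57*(-7)) = 84564 + (-2 - 399) = 84564 - 401 = 84163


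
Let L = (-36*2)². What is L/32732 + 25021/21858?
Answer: 233074811/178864014 ≈ 1.3031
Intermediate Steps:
L = 5184 (L = (-72)² = 5184)
L/32732 + 25021/21858 = 5184/32732 + 25021/21858 = 5184*(1/32732) + 25021*(1/21858) = 1296/8183 + 25021/21858 = 233074811/178864014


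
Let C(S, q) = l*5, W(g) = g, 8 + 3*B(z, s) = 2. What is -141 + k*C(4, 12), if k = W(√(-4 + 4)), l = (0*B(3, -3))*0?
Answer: -141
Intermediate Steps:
B(z, s) = -2 (B(z, s) = -8/3 + (⅓)*2 = -8/3 + ⅔ = -2)
l = 0 (l = (0*(-2))*0 = 0*0 = 0)
k = 0 (k = √(-4 + 4) = √0 = 0)
C(S, q) = 0 (C(S, q) = 0*5 = 0)
-141 + k*C(4, 12) = -141 + 0*0 = -141 + 0 = -141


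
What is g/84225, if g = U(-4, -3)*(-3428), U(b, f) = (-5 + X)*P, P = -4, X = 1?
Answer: -54848/84225 ≈ -0.65121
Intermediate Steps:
U(b, f) = 16 (U(b, f) = (-5 + 1)*(-4) = -4*(-4) = 16)
g = -54848 (g = 16*(-3428) = -54848)
g/84225 = -54848/84225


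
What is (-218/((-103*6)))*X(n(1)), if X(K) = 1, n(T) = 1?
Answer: 109/309 ≈ 0.35275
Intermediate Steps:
(-218/((-103*6)))*X(n(1)) = -218/((-103*6))*1 = -218/(-618)*1 = -218*(-1/618)*1 = (109/309)*1 = 109/309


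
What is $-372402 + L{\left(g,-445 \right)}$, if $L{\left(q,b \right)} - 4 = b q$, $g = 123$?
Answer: $-427133$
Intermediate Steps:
$L{\left(q,b \right)} = 4 + b q$
$-372402 + L{\left(g,-445 \right)} = -372402 + \left(4 - 54735\right) = -372402 - 54731 = -427133$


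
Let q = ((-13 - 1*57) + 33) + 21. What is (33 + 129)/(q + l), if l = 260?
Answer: 81/122 ≈ 0.66393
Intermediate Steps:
q = -16 (q = ((-13 - 57) + 33) + 21 = (-70 + 33) + 21 = -37 + 21 = -16)
(33 + 129)/(q + l) = (33 + 129)/(-16 + 260) = 162/244 = 162*(1/244) = 81/122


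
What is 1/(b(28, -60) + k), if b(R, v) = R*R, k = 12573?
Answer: 1/13357 ≈ 7.4867e-5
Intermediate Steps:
b(R, v) = R²
1/(b(28, -60) + k) = 1/(28² + 12573) = 1/(784 + 12573) = 1/13357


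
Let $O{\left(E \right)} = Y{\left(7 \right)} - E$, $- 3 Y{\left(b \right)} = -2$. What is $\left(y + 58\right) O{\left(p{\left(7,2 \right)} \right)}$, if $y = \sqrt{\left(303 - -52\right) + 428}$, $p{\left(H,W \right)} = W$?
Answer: $- \frac{232}{3} - 4 \sqrt{87} \approx -114.64$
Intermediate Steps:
$Y{\left(b \right)} = \frac{2}{3}$ ($Y{\left(b \right)} = \left(- \frac{1}{3}\right) \left(-2\right) = \frac{2}{3}$)
$y = 3 \sqrt{87}$ ($y = \sqrt{\left(303 + 52\right) + 428} = \sqrt{355 + 428} = \sqrt{783} = 3 \sqrt{87} \approx 27.982$)
$O{\left(E \right)} = \frac{2}{3} - E$
$\left(y + 58\right) O{\left(p{\left(7,2 \right)} \right)} = \left(3 \sqrt{87} + 58\right) \left(\frac{2}{3} - 2\right) = \left(58 + 3 \sqrt{87}\right) \left(\frac{2}{3} - 2\right) = \left(58 + 3 \sqrt{87}\right) \left(- \frac{4}{3}\right) = - \frac{232}{3} - 4 \sqrt{87}$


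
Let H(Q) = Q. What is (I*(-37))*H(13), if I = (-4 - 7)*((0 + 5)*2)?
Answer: 52910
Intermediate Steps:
I = -110 (I = -55*2 = -11*10 = -110)
(I*(-37))*H(13) = -110*(-37)*13 = 4070*13 = 52910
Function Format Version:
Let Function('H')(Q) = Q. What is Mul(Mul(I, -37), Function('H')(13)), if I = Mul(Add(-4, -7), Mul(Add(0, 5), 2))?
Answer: 52910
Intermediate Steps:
I = -110 (I = Mul(-11, Mul(5, 2)) = Mul(-11, 10) = -110)
Mul(Mul(I, -37), Function('H')(13)) = Mul(Mul(-110, -37), 13) = Mul(4070, 13) = 52910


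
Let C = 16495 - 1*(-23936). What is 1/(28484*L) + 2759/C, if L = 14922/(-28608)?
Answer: 5423721649/79558895393 ≈ 0.068172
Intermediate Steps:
C = 40431 (C = 16495 + 23936 = 40431)
L = -2487/4768 (L = 14922*(-1/28608) = -2487/4768 ≈ -0.52160)
1/(28484*L) + 2759/C = 1/(28484*(-2487/4768)) + 2759/40431 = (1/28484)*(-4768/2487) + 2759*(1/40431) = -1192/17709927 + 2759/40431 = 5423721649/79558895393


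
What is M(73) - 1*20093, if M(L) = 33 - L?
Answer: -20133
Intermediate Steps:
M(73) - 1*20093 = (33 - 1*73) - 1*20093 = (33 - 73) - 20093 = -40 - 20093 = -20133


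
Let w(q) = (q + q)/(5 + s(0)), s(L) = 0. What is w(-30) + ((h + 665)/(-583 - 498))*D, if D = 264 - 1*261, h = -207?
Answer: -14346/1081 ≈ -13.271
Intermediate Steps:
D = 3 (D = 264 - 261 = 3)
w(q) = 2*q/5 (w(q) = (q + q)/(5 + 0) = (2*q)/5 = (2*q)*(1/5) = 2*q/5)
w(-30) + ((h + 665)/(-583 - 498))*D = (2/5)*(-30) + ((-207 + 665)/(-583 - 498))*3 = -12 + (458/(-1081))*3 = -12 + (458*(-1/1081))*3 = -12 - 458/1081*3 = -12 - 1374/1081 = -14346/1081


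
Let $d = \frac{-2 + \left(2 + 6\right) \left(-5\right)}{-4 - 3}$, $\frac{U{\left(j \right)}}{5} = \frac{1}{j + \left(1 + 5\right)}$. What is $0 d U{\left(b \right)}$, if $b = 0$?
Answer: $0$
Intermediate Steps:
$U{\left(j \right)} = \frac{5}{6 + j}$ ($U{\left(j \right)} = \frac{5}{j + \left(1 + 5\right)} = \frac{5}{j + 6} = \frac{5}{6 + j}$)
$d = 6$ ($d = \frac{-2 + 8 \left(-5\right)}{-7} = \left(-2 - 40\right) \left(- \frac{1}{7}\right) = \left(-42\right) \left(- \frac{1}{7}\right) = 6$)
$0 d U{\left(b \right)} = 0 \cdot 6 \frac{5}{6 + 0} = 0 \cdot \frac{5}{6} = 0$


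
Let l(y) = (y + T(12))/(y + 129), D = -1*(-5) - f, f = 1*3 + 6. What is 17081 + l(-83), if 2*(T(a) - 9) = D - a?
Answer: 392822/23 ≈ 17079.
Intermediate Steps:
f = 9 (f = 3 + 6 = 9)
D = -4 (D = -1*(-5) - 1*9 = 5 - 9 = -4)
T(a) = 7 - a/2 (T(a) = 9 + (-4 - a)/2 = 9 + (-2 - a/2) = 7 - a/2)
l(y) = (1 + y)/(129 + y) (l(y) = (y + (7 - 1/2*12))/(y + 129) = (y + (7 - 6))/(129 + y) = (y + 1)/(129 + y) = (1 + y)/(129 + y))
17081 + l(-83) = 17081 + (1 - 83)/(129 - 83) = 17081 - 82/46 = 17081 + (1/46)*(-82) = 17081 - 41/23 = 392822/23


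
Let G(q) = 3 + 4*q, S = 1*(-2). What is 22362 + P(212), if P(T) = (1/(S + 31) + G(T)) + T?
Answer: 679326/29 ≈ 23425.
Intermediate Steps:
S = -2
P(T) = 88/29 + 5*T (P(T) = (1/(-2 + 31) + (3 + 4*T)) + T = (1/29 + (3 + 4*T)) + T = (88/29 + 4*T) + T = 88/29 + 5*T)
22362 + P(212) = 22362 + (88/29 + 5*212) = 22362 + (88/29 + 1060) = 22362 + 30828/29 = 679326/29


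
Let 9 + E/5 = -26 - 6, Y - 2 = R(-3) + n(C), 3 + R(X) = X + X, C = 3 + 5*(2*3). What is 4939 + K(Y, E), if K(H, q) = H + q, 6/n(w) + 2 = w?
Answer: 146543/31 ≈ 4727.2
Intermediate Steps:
C = 33 (C = 3 + 5*6 = 3 + 30 = 33)
n(w) = 6/(-2 + w)
R(X) = -3 + 2*X (R(X) = -3 + (X + X) = -3 + 2*X)
Y = -211/31 (Y = 2 + ((-3 + 2*(-3)) + 6/(-2 + 33)) = 2 + ((-3 - 6) + 6/31) = 2 + (-9 + 6*(1/31)) = 2 + (-9 + 6/31) = 2 - 273/31 = -211/31 ≈ -6.8064)
E = -205 (E = -45 + 5*(-26 - 6) = -45 + 5*(-32) = -45 - 160 = -205)
4939 + K(Y, E) = 4939 + (-211/31 - 205) = 4939 - 6566/31 = 146543/31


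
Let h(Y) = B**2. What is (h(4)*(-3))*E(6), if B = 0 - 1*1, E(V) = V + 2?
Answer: -24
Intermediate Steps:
E(V) = 2 + V
B = -1 (B = 0 - 1 = -1)
h(Y) = 1 (h(Y) = (-1)**2 = 1)
(h(4)*(-3))*E(6) = (1*(-3))*(2 + 6) = -3*8 = -24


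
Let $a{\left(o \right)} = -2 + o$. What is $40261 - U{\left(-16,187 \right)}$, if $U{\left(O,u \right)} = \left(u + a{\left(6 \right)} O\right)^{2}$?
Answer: $25132$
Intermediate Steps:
$U{\left(O,u \right)} = \left(u + 4 O\right)^{2}$ ($U{\left(O,u \right)} = \left(u + \left(-2 + 6\right) O\right)^{2} = \left(u + 4 O\right)^{2}$)
$40261 - U{\left(-16,187 \right)} = 40261 - \left(187 + 4 \left(-16\right)\right)^{2} = 40261 - \left(187 - 64\right)^{2} = 40261 - 123^{2} = 40261 - 15129 = 25132$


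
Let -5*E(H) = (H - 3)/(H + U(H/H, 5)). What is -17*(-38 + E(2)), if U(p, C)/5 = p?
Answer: 22593/35 ≈ 645.51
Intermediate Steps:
U(p, C) = 5*p
E(H) = -(-3 + H)/(5*(5 + H)) (E(H) = -(H - 3)/(5*(H + 5*(H/H))) = -(-3 + H)/(5*(H + 5*1)) = -(-3 + H)/(5*(H + 5)) = -(-3 + H)/(5*(5 + H)))
-17*(-38 + E(2)) = -17*(-38 + (3 - 1*2)/(5*(5 + 2))) = -17*(-38 + (1/5)*(3 - 2)/7) = -17*(-38 + (1/5)*(1/7)*1) = -17*(-38 + 1/35) = -17*(-1329/35) = 22593/35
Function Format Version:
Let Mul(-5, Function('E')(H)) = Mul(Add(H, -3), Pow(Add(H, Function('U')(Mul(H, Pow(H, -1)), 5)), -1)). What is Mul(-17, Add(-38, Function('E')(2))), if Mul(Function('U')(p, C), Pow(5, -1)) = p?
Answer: Rational(22593, 35) ≈ 645.51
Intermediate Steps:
Function('U')(p, C) = Mul(5, p)
Function('E')(H) = Mul(Rational(-1, 5), Pow(Add(5, H), -1), Add(-3, H)) (Function('E')(H) = Mul(Rational(-1, 5), Mul(Add(H, -3), Pow(Add(H, Mul(5, Mul(H, Pow(H, -1)))), -1))) = Mul(Rational(-1, 5), Mul(Add(-3, H), Pow(Add(H, Mul(5, 1)), -1))) = Mul(Rational(-1, 5), Mul(Add(-3, H), Pow(Add(H, 5), -1))) = Mul(Rational(-1, 5), Mul(Add(-3, H), Pow(Add(5, H), -1))) = Mul(Rational(-1, 5), Mul(Pow(Add(5, H), -1), Add(-3, H))) = Mul(Rational(-1, 5), Pow(Add(5, H), -1), Add(-3, H)))
Mul(-17, Add(-38, Function('E')(2))) = Mul(-17, Add(-38, Mul(Rational(1, 5), Pow(Add(5, 2), -1), Add(3, Mul(-1, 2))))) = Mul(-17, Add(-38, Mul(Rational(1, 5), Pow(7, -1), Add(3, -2)))) = Mul(-17, Add(-38, Mul(Rational(1, 5), Rational(1, 7), 1))) = Mul(-17, Add(-38, Rational(1, 35))) = Mul(-17, Rational(-1329, 35)) = Rational(22593, 35)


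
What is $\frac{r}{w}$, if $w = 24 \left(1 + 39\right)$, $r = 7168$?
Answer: $\frac{112}{15} \approx 7.4667$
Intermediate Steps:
$w = 960$ ($w = 24 \cdot 40 = 960$)
$\frac{r}{w} = \frac{7168}{960} = 7168 \cdot \frac{1}{960} = \frac{112}{15}$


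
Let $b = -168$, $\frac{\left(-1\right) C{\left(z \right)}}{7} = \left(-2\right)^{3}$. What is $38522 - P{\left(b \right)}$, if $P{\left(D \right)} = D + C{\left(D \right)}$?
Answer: $38634$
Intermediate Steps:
$C{\left(z \right)} = 56$ ($C{\left(z \right)} = - 7 \left(-2\right)^{3} = \left(-7\right) \left(-8\right) = 56$)
$P{\left(D \right)} = 56 + D$ ($P{\left(D \right)} = D + 56 = 56 + D$)
$38522 - P{\left(b \right)} = 38522 - \left(56 - 168\right) = 38522 - -112 = 38522 + 112 = 38634$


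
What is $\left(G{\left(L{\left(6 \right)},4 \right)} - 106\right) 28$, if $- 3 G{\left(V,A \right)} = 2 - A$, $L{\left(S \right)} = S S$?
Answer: $- \frac{8848}{3} \approx -2949.3$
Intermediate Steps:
$L{\left(S \right)} = S^{2}$
$G{\left(V,A \right)} = - \frac{2}{3} + \frac{A}{3}$ ($G{\left(V,A \right)} = - \frac{2 - A}{3} = - \frac{2}{3} + \frac{A}{3}$)
$\left(G{\left(L{\left(6 \right)},4 \right)} - 106\right) 28 = \left(\left(- \frac{2}{3} + \frac{1}{3} \cdot 4\right) - 106\right) 28 = \left(\left(- \frac{2}{3} + \frac{4}{3}\right) - 106\right) 28 = \left(\frac{2}{3} - 106\right) 28 = \left(- \frac{316}{3}\right) 28 = - \frac{8848}{3}$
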